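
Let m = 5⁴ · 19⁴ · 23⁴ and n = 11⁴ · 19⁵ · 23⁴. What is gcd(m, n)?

36469158961

min exponent per shared prime: 19⁴ · 23⁴ = 36469158961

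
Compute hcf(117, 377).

117 = 3² · 13
377 = 13 · 29
Common: 13 = 13

13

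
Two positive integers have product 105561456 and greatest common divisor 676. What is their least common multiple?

156156

Since gcd(m,n)·lcm(m,n) = mn, lcm = 105561456/676 = 156156.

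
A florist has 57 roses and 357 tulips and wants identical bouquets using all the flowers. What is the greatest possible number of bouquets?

57 = 3 · 19
357 = 3 · 7 · 17
Common: 3 = 3

3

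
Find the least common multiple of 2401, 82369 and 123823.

1457025241

2401 = 7⁴; 82369 = 7² · 41²; 123823 = 7³ · 19²
lcm takes max exponent of each prime: 7⁴ · 19² · 41² = 1457025241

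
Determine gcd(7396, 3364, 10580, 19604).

gcd(7396, 3364): 7396 = 2·3364 + 668; 3364 = 5·668 + 24; 668 = 27·24 + 20; 24 = 1·20 + 4; 20 = 5·4 + 0 → 4
gcd(4, 10580): 10580 = 2645·4 + 0 → 4
gcd(4, 19604): 19604 = 4901·4 + 0 → 4

4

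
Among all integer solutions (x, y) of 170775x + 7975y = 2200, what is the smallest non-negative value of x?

20

Euclid: 170775 = 21·7975 + 3300; 7975 = 2·3300 + 1375; 3300 = 2·1375 + 550; 1375 = 2·550 + 275; 550 = 2·275 + 0 → gcd = 275; 2200 = 275·8.
Back-substitution yields 170775·(-12) + 7975·(257) = 275, so one solution is x = -12·8 = -96, y = 257·8 = 2056.
Solutions in x differ by 7975/275 = 29; the one in [0, 29) is -96 mod 29 = 20.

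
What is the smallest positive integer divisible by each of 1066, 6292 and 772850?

187029700

1066 = 2 · 13 · 41; 6292 = 2² · 11² · 13; 772850 = 2 · 5² · 13 · 29 · 41
lcm takes max exponent of each prime: 2² · 5² · 11² · 13 · 29 · 41 = 187029700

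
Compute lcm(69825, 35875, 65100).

69825 = 3 · 5² · 7² · 19; 35875 = 5³ · 7 · 41; 65100 = 2² · 3 · 5² · 7 · 31
lcm takes max exponent of each prime: 2² · 3 · 5³ · 7² · 19 · 31 · 41 = 1774951500

1774951500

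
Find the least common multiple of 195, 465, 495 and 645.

8577855

195 = 3 · 5 · 13; 465 = 3 · 5 · 31; 495 = 3² · 5 · 11; 645 = 3 · 5 · 43
lcm takes max exponent of each prime: 3² · 5 · 11 · 13 · 31 · 43 = 8577855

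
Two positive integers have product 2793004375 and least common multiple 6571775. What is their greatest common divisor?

425

gcd·lcm = product, so gcd = 2793004375/6571775 = 425.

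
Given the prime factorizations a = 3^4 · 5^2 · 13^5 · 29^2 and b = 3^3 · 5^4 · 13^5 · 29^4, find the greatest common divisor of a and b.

210773753775

min exponent per shared prime: 3^3 · 5^2 · 13^5 · 29^2 = 210773753775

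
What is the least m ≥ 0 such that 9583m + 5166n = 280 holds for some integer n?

310

Euclid: 9583 = 1·5166 + 4417; 5166 = 1·4417 + 749; 4417 = 5·749 + 672; 749 = 1·672 + 77; 672 = 8·77 + 56; 77 = 1·56 + 21; 56 = 2·21 + 14; 21 = 1·14 + 7; 14 = 2·7 + 0 → gcd = 7; 280 = 7·40.
Back-substitution yields 9583·(-269) + 5166·(499) = 7, so one solution is m = -269·40 = -10760, n = 499·40 = 19960.
Solutions in m differ by 5166/7 = 738; the one in [0, 738) is -10760 mod 738 = 310.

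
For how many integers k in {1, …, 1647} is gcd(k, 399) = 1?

891

Prime factors of 399: 3, 7, 19. Count integers ≤ 1647 divisible by none of them.
By inclusion–exclusion: 1647 − ⌊1647/3⌋ − ⌊1647/7⌋ − ⌊1647/19⌋ + ⌊1647/21⌋ + ⌊1647/57⌋ + ⌊1647/133⌋ − ⌊1647/399⌋ = 891.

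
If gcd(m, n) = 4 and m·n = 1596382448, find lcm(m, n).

399095612

Since gcd(m,n)·lcm(m,n) = mn, lcm = 1596382448/4 = 399095612.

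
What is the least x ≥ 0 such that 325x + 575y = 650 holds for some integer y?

2

Reduce mod 575: 325x ≡ 650 (mod 575). With g = gcd(325, 575) = 25 dividing 650, divide through: 13x ≡ 26 (mod 23).
Since gcd(13, 23) = 1, x ≡ 26·(13)⁻¹ ≡ 2 (mod 23). Smallest non-negative: 2.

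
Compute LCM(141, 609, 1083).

141 = 3 · 47; 609 = 3 · 7 · 29; 1083 = 3 · 19²
lcm takes max exponent of each prime: 3 · 7 · 19² · 29 · 47 = 10332903

10332903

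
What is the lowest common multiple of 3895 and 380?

15580

gcd first: 3895 = 10·380 + 95; 380 = 4·95 + 0 → gcd = 95
lcm = 3895·380/gcd = 1480100/95 = 15580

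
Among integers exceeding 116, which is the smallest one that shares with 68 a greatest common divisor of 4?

120

gcd(k, 68) = 4 forces 4 | k; write k = 4s. Then gcd(4s, 4·17) = 4·gcd(s, 17), so need gcd(s, 17) = 1.
4s > 116 gives s ≥ 30. The least s ≥ 30 coprime to 17 is 30, so k = 4·30 = 120.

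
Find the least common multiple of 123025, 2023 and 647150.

131479524050

123025 = 5² · 7 · 19 · 37; 2023 = 7 · 17²; 647150 = 2 · 5² · 7 · 43²
lcm takes max exponent of each prime: 2 · 5² · 7 · 17² · 19 · 37 · 43² = 131479524050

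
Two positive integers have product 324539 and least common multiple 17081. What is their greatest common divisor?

19

gcd·lcm = product, so gcd = 324539/17081 = 19.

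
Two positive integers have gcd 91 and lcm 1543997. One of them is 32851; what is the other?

Using uv = gcd(u,v)·lcm(u,v) = 91·1543997 = 140503727, we get v = 140503727/32851 = 4277.

4277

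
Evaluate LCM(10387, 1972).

1204892

10387 = 13 · 17 · 47; 1972 = 2² · 17 · 29
max exponents: 2² · 13 · 17 · 29 · 47 = 1204892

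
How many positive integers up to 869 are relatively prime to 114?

114 = 2·3·19. Inclusion–exclusion on these primes:
869 − ⌊869/2⌋ − ⌊869/3⌋ − ⌊869/19⌋ + ⌊869/6⌋ + ⌊869/38⌋ + ⌊869/57⌋ − ⌊869/114⌋ = 275

275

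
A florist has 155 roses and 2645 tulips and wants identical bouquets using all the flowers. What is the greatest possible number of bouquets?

155 = 5 · 31
2645 = 5 · 23²
Common: 5 = 5

5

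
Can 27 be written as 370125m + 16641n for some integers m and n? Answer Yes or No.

Yes

By Bézout, 370125m + 16641n = 27 has integer solutions iff gcd(370125, 16641) | 27.
Euclid: 370125 = 22·16641 + 4023; 16641 = 4·4023 + 549; 4023 = 7·549 + 180; 549 = 3·180 + 9; 180 = 20·9 + 0. gcd = 9; 27 mod 9 = 0. Yes.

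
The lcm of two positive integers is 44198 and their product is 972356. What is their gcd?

22

From gcd × lcm = uv: gcd = 972356 / 44198 = 22.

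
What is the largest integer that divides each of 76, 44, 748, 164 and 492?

4

gcd(76, 44): 76 = 1·44 + 32; 44 = 1·32 + 12; 32 = 2·12 + 8; 12 = 1·8 + 4; 8 = 2·4 + 0 → 4
gcd(4, 748): 748 = 187·4 + 0 → 4
gcd(4, 164): 164 = 41·4 + 0 → 4
gcd(4, 492): 492 = 123·4 + 0 → 4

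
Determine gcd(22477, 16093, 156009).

22477 = 7 · 13² · 19; 16093 = 7 · 11² · 19; 156009 = 3 · 7 · 17 · 19 · 23
gcd takes min exponent of each prime: 7 · 19 = 133

133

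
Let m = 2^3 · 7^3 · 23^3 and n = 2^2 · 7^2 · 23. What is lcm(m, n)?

33386248

max exponent per prime: 2^3 · 7^3 · 23^3 = 33386248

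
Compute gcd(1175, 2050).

Euclid: 2050 = 1·1175 + 875; 1175 = 1·875 + 300; 875 = 2·300 + 275; 300 = 1·275 + 25; 275 = 11·25 + 0. Last nonzero remainder: 25.

25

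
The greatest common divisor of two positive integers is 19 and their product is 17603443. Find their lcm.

926497

For any two positive integers, gcd × lcm equals their product. Hence lcm = 17603443 / 19 = 926497.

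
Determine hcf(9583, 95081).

7

Euclid: 95081 = 9·9583 + 8834; 9583 = 1·8834 + 749; 8834 = 11·749 + 595; 749 = 1·595 + 154; 595 = 3·154 + 133; 154 = 1·133 + 21; 133 = 6·21 + 7; 21 = 3·7 + 0. Last nonzero remainder: 7.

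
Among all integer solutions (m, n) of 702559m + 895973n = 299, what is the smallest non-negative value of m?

gcd(702559, 895973) = 13 (Euclid: 895973 = 1·702559 + 193414; 702559 = 3·193414 + 122317; 193414 = 1·122317 + 71097; 122317 = 1·71097 + 51220; 71097 = 1·51220 + 19877; 51220 = 2·19877 + 11466; 19877 = 1·11466 + 8411; 11466 = 1·8411 + 3055; 8411 = 2·3055 + 2301; 3055 = 1·2301 + 754; 2301 = 3·754 + 39; 754 = 19·39 + 13; 39 = 3·13 + 0), and 13 | 299.
Extended Euclid: 702559·(22583) + 895973·(-17708) = 13. Scale by 23: m₀ = 519409.
General solution m = m₀ + 68921t; reducing mod 68921 gives m = 36962 (and n = -28983).

36962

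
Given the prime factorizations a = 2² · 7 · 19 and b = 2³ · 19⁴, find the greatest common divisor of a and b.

min exponent per shared prime: 2² · 19 = 76

76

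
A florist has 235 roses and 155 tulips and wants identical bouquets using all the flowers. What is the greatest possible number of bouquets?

5

Euclid: 235 = 1·155 + 80; 155 = 1·80 + 75; 80 = 1·75 + 5; 75 = 15·5 + 0. Last nonzero remainder: 5.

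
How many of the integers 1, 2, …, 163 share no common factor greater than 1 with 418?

71

418 = 2·11·19. Inclusion–exclusion on these primes:
163 − ⌊163/2⌋ − ⌊163/11⌋ − ⌊163/19⌋ + ⌊163/22⌋ + ⌊163/38⌋ + ⌊163/209⌋ − ⌊163/418⌋ = 71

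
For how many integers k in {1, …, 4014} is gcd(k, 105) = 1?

105 = 3·5·7. Inclusion–exclusion on these primes:
4014 − ⌊4014/3⌋ − ⌊4014/5⌋ − ⌊4014/7⌋ + ⌊4014/15⌋ + ⌊4014/21⌋ + ⌊4014/35⌋ − ⌊4014/105⌋ = 1835

1835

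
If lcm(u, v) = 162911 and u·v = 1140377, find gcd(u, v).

7

From gcd × lcm = uv: gcd = 1140377 / 162911 = 7.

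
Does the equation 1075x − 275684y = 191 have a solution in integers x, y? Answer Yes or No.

Yes

gcd(1075, 275684): 275684 = 256·1075 + 484; 1075 = 2·484 + 107; 484 = 4·107 + 56; 107 = 1·56 + 51; 56 = 1·51 + 5; 51 = 10·5 + 1; 5 = 5·1 + 0 → 1
1 divides 191, so a solution exists.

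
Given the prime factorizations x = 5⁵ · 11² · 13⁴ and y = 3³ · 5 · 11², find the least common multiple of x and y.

max exponent per prime: 3³ · 5⁵ · 11² · 13⁴ = 291589959375

291589959375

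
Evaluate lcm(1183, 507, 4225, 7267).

1183 = 7 · 13²; 507 = 3 · 13²; 4225 = 5² · 13²; 7267 = 13² · 43
lcm takes max exponent of each prime: 3 · 5² · 7 · 13² · 43 = 3815175

3815175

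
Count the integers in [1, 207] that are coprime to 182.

182 = 2·7·13. Inclusion–exclusion on these primes:
207 − ⌊207/2⌋ − ⌊207/7⌋ − ⌊207/13⌋ + ⌊207/14⌋ + ⌊207/26⌋ + ⌊207/91⌋ − ⌊207/182⌋ = 82

82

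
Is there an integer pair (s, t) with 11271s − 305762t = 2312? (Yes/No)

By Bézout, 11271s − 305762t = 2312 has integer solutions iff gcd(11271, 305762) | 2312.
Euclid: 305762 = 27·11271 + 1445; 11271 = 7·1445 + 1156; 1445 = 1·1156 + 289; 1156 = 4·289 + 0. gcd = 289; 2312 mod 289 = 0. Yes.

Yes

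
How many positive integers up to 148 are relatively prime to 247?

Prime factors of 247: 13, 19. Count integers ≤ 148 divisible by none of them.
By inclusion–exclusion: 148 − ⌊148/13⌋ − ⌊148/19⌋ + ⌊148/247⌋ = 130.

130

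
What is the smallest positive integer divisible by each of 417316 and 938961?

gcd first: 938961 = 2·417316 + 104329; 417316 = 4·104329 + 0 → gcd = 104329
lcm = 417316·938961/gcd = 391843448676/104329 = 3755844

3755844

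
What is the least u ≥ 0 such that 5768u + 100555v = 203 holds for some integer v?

401

Reduce mod 100555: 5768u ≡ 203 (mod 100555). With g = gcd(5768, 100555) = 7 dividing 203, divide through: 824u ≡ 29 (mod 14365).
Since gcd(824, 14365) = 1, u ≡ 29·(824)⁻¹ ≡ 401 (mod 14365). Smallest non-negative: 401.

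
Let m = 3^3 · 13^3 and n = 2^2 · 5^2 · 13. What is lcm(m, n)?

max exponent per prime: 2^2 · 3^3 · 5^2 · 13^3 = 5931900

5931900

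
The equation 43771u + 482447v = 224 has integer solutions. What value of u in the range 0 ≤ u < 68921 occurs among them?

gcd(43771, 482447) = 7 (Euclid: 482447 = 11·43771 + 966; 43771 = 45·966 + 301; 966 = 3·301 + 63; 301 = 4·63 + 49; 63 = 1·49 + 14; 49 = 3·14 + 7; 14 = 2·7 + 0), and 7 | 224.
Extended Euclid: 43771·(30465) + 482447·(-2764) = 7. Scale by 32: u₀ = 974880.
General solution u = u₀ + 68921t; reducing mod 68921 gives u = 9986 (and v = -906).

9986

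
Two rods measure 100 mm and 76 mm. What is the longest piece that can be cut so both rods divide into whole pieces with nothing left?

4

Euclid: 100 = 1·76 + 24; 76 = 3·24 + 4; 24 = 6·4 + 0. Last nonzero remainder: 4.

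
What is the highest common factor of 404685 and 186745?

Euclid: 404685 = 2·186745 + 31195; 186745 = 5·31195 + 30770; 31195 = 1·30770 + 425; 30770 = 72·425 + 170; 425 = 2·170 + 85; 170 = 2·85 + 0. Last nonzero remainder: 85.

85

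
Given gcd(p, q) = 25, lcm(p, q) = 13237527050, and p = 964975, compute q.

p·q = gcd·lcm = 25·13237527050 = 330938176250, so q = 330938176250/964975 = 342950.

342950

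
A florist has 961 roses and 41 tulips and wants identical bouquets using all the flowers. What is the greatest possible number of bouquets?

1

961 = 31²
41 = 41
Common: 1 = 1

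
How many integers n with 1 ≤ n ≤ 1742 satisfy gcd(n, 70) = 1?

Prime factors of 70: 2, 5, 7. Count integers ≤ 1742 divisible by none of them.
By inclusion–exclusion: 1742 − ⌊1742/2⌋ − ⌊1742/5⌋ − ⌊1742/7⌋ + ⌊1742/10⌋ + ⌊1742/14⌋ + ⌊1742/35⌋ − ⌊1742/70⌋ = 598.

598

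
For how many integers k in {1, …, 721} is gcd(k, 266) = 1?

293

Prime factors of 266: 2, 7, 19. Count integers ≤ 721 divisible by none of them.
By inclusion–exclusion: 721 − ⌊721/2⌋ − ⌊721/7⌋ − ⌊721/19⌋ + ⌊721/14⌋ + ⌊721/38⌋ + ⌊721/133⌋ − ⌊721/266⌋ = 293.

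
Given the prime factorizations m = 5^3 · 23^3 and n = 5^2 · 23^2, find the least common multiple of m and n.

1520875

max exponent per prime: 5^3 · 23^3 = 1520875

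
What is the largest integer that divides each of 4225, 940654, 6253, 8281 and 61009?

169

gcd(4225, 940654): 940654 = 222·4225 + 2704; 4225 = 1·2704 + 1521; 2704 = 1·1521 + 1183; 1521 = 1·1183 + 338; 1183 = 3·338 + 169; 338 = 2·169 + 0 → 169
gcd(169, 6253): 6253 = 37·169 + 0 → 169
gcd(169, 8281): 8281 = 49·169 + 0 → 169
gcd(169, 61009): 61009 = 361·169 + 0 → 169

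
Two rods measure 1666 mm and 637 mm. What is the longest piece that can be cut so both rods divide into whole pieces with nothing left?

49

1666 = 2 · 7² · 17
637 = 7² · 13
Common: 7² = 49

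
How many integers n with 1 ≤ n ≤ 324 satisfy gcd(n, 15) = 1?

173

Prime factors of 15: 3, 5. Count integers ≤ 324 divisible by none of them.
By inclusion–exclusion: 324 − ⌊324/3⌋ − ⌊324/5⌋ + ⌊324/15⌋ = 173.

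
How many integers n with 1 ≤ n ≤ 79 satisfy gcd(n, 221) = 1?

221 = 13·17. Inclusion–exclusion on these primes:
79 − ⌊79/13⌋ − ⌊79/17⌋ + ⌊79/221⌋ = 69

69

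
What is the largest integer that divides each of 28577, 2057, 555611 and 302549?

gcd(28577, 2057): 28577 = 13·2057 + 1836; 2057 = 1·1836 + 221; 1836 = 8·221 + 68; 221 = 3·68 + 17; 68 = 4·17 + 0 → 17
gcd(17, 555611): 555611 = 32683·17 + 0 → 17
gcd(17, 302549): 302549 = 17797·17 + 0 → 17

17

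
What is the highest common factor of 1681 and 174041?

Euclid: 174041 = 103·1681 + 898; 1681 = 1·898 + 783; 898 = 1·783 + 115; 783 = 6·115 + 93; 115 = 1·93 + 22; 93 = 4·22 + 5; 22 = 4·5 + 2; 5 = 2·2 + 1; 2 = 2·1 + 0. Last nonzero remainder: 1.

1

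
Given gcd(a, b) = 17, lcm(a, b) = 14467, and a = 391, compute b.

629

Using ab = gcd(a,b)·lcm(a,b) = 17·14467 = 245939, we get b = 245939/391 = 629.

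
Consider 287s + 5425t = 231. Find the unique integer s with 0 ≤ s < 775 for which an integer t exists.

Reduce mod 5425: 287s ≡ 231 (mod 5425). With g = gcd(287, 5425) = 7 dividing 231, divide through: 41s ≡ 33 (mod 775).
Since gcd(41, 775) = 1, s ≡ 33·(41)⁻¹ ≡ 738 (mod 775). Smallest non-negative: 738.

738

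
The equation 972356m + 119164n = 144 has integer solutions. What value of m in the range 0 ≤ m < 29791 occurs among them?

4280

gcd(972356, 119164) = 4 (Euclid: 972356 = 8·119164 + 19044; 119164 = 6·19044 + 4900; 19044 = 3·4900 + 4344; 4900 = 1·4344 + 556; 4344 = 7·556 + 452; 556 = 1·452 + 104; 452 = 4·104 + 36; 104 = 2·36 + 32; 36 = 1·32 + 4; 32 = 8·4 + 0), and 4 | 144.
Extended Euclid: 972356·(3429) + 119164·(-27980) = 4. Scale by 36: m₀ = 123444.
General solution m = m₀ + 29791t; reducing mod 29791 gives m = 4280 (and n = -34924).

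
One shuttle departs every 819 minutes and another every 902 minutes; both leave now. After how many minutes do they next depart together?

gcd first: 902 = 1·819 + 83; 819 = 9·83 + 72; 83 = 1·72 + 11; 72 = 6·11 + 6; 11 = 1·6 + 5; 6 = 1·5 + 1; 5 = 5·1 + 0 → gcd = 1
lcm = 819·902/gcd = 738738/1 = 738738

738738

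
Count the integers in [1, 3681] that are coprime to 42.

Prime factors of 42: 2, 3, 7. Count integers ≤ 3681 divisible by none of them.
By inclusion–exclusion: 3681 − ⌊3681/2⌋ − ⌊3681/3⌋ − ⌊3681/7⌋ + ⌊3681/6⌋ + ⌊3681/14⌋ + ⌊3681/21⌋ − ⌊3681/42⌋ = 1052.

1052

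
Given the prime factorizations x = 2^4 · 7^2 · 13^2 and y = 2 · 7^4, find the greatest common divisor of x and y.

min exponent per shared prime: 2 · 7^2 = 98

98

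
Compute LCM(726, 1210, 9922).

148830

726 = 2 · 3 · 11²; 1210 = 2 · 5 · 11²; 9922 = 2 · 11² · 41
lcm takes max exponent of each prime: 2 · 3 · 5 · 11² · 41 = 148830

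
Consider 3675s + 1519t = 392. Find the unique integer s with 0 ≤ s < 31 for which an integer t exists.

gcd(3675, 1519) = 49 (Euclid: 3675 = 2·1519 + 637; 1519 = 2·637 + 245; 637 = 2·245 + 147; 245 = 1·147 + 98; 147 = 1·98 + 49; 98 = 2·49 + 0), and 49 | 392.
Extended Euclid: 3675·(12) + 1519·(-29) = 49. Scale by 8: s₀ = 96.
General solution s = s₀ + 31k; reducing mod 31 gives s = 3 (and t = -7).

3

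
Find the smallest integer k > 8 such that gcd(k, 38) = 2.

10

Multiples of 2 above 8: 2·5, 2·6, … . Need the cofactor coprime to 38/2 = 19.
Checking s = 5, 6, … the first with gcd(s, 19) = 1 is s = 5, giving 10.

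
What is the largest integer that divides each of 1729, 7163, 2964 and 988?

247

1729 = 7 · 13 · 19; 7163 = 13 · 19 · 29; 2964 = 2² · 3 · 13 · 19; 988 = 2² · 13 · 19
gcd takes min exponent of each prime: 13 · 19 = 247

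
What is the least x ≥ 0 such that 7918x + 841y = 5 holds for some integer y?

Reduce mod 841: 7918x ≡ 5 (mod 841). With g = gcd(7918, 841) = 1 dividing 5, divide through: 7918x ≡ 5 (mod 841).
Since gcd(7918, 841) = 1, x ≡ 5·(7918)⁻¹ ≡ 788 (mod 841). Smallest non-negative: 788.

788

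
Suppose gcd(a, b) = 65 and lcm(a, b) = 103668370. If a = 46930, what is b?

Using ab = gcd(a,b)·lcm(a,b) = 65·103668370 = 6738444050, we get b = 6738444050/46930 = 143585.

143585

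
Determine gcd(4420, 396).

4

4420 = 2² · 5 · 13 · 17
396 = 2² · 3² · 11
Common: 2² = 4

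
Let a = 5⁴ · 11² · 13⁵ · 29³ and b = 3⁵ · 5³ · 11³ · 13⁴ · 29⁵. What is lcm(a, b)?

max exponent per prime: 3⁵ · 5⁴ · 11³ · 13⁵ · 29⁵ = 1539469529678112800625

1539469529678112800625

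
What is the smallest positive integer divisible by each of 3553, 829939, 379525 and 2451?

2138566066725

3553 = 11 · 17 · 19; 829939 = 11² · 19³; 379525 = 5² · 17 · 19 · 47; 2451 = 3 · 19 · 43
lcm takes max exponent of each prime: 3 · 5² · 11² · 17 · 19³ · 43 · 47 = 2138566066725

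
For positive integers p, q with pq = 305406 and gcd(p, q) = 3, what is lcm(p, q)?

gcd·lcm = product, so lcm = 305406/3 = 101802.

101802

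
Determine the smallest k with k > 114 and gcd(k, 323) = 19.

133

gcd(k, 323) = 19 forces 19 | k; write k = 19s. Then gcd(19s, 19·17) = 19·gcd(s, 17), so need gcd(s, 17) = 1.
19s > 114 gives s ≥ 7. The least s ≥ 7 coprime to 17 is 7, so k = 19·7 = 133.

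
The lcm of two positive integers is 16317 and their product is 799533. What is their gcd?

gcd·lcm = product, so gcd = 799533/16317 = 49.

49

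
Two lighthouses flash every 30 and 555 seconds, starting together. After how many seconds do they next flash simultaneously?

30 = 2 · 3 · 5; 555 = 3 · 5 · 37
max exponents: 2 · 3 · 5 · 37 = 1110

1110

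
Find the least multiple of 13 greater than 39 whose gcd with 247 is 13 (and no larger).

52

247 = 13·19. Any m with gcd(m, 247) = 13 is a multiple of 13, say 13s, with s coprime to 19.
Need s > 39/13, so s ≥ 4. First s ≥ 4 with gcd(s, 19) = 1 is s = 4. Thus m = 13·4 = 52.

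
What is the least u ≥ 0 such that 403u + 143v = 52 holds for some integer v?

gcd(403, 143) = 13 (Euclid: 403 = 2·143 + 117; 143 = 1·117 + 26; 117 = 4·26 + 13; 26 = 2·13 + 0), and 13 | 52.
Extended Euclid: 403·(5) + 143·(-14) = 13. Scale by 4: u₀ = 20.
General solution u = u₀ + 11t; reducing mod 11 gives u = 9 (and v = -25).

9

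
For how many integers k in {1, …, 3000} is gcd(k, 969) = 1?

Prime factors of 969: 3, 17, 19. Count integers ≤ 3000 divisible by none of them.
By inclusion–exclusion: 3000 − ⌊3000/3⌋ − ⌊3000/17⌋ − ⌊3000/19⌋ + ⌊3000/51⌋ + ⌊3000/57⌋ + ⌊3000/323⌋ − ⌊3000/969⌋ = 1783.

1783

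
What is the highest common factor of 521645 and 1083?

Euclid: 521645 = 481·1083 + 722; 1083 = 1·722 + 361; 722 = 2·361 + 0. Last nonzero remainder: 361.

361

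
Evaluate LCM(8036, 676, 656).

8036 = 2² · 7² · 41; 676 = 2² · 13²; 656 = 2⁴ · 41
lcm takes max exponent of each prime: 2⁴ · 7² · 13² · 41 = 5432336

5432336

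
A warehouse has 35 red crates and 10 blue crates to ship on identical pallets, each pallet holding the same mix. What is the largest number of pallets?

35 = 5 · 7
10 = 2 · 5
Common: 5 = 5

5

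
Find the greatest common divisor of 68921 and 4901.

1

68921 = 41³
4901 = 13² · 29
Common: 1 = 1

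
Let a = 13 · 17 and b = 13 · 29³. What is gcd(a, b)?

min exponent per shared prime: 13 = 13

13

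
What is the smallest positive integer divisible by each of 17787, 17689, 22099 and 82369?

10793880867

17787 = 3 · 7² · 11²; 17689 = 7² · 19²; 22099 = 7² · 11 · 41; 82369 = 7² · 41²
lcm takes max exponent of each prime: 3 · 7² · 11² · 19² · 41² = 10793880867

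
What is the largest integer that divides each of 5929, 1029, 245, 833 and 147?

49

5929 = 7² · 11²; 1029 = 3 · 7³; 245 = 5 · 7²; 833 = 7² · 17; 147 = 3 · 7²
gcd takes min exponent of each prime: 7² = 49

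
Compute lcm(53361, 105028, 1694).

6616764

53361 = 3² · 7² · 11²; 105028 = 2² · 7 · 11² · 31; 1694 = 2 · 7 · 11²
lcm takes max exponent of each prime: 2² · 3² · 7² · 11² · 31 = 6616764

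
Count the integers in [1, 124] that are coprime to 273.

66

Prime factors of 273: 3, 7, 13. Count integers ≤ 124 divisible by none of them.
By inclusion–exclusion: 124 − ⌊124/3⌋ − ⌊124/7⌋ − ⌊124/13⌋ + ⌊124/21⌋ + ⌊124/39⌋ + ⌊124/91⌋ − ⌊124/273⌋ = 66.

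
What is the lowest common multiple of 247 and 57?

gcd first: 247 = 4·57 + 19; 57 = 3·19 + 0 → gcd = 19
lcm = 247·57/gcd = 14079/19 = 741

741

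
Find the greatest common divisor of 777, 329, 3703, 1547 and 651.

7

gcd(777, 329): 777 = 2·329 + 119; 329 = 2·119 + 91; 119 = 1·91 + 28; 91 = 3·28 + 7; 28 = 4·7 + 0 → 7
gcd(7, 3703): 3703 = 529·7 + 0 → 7
gcd(7, 1547): 1547 = 221·7 + 0 → 7
gcd(7, 651): 651 = 93·7 + 0 → 7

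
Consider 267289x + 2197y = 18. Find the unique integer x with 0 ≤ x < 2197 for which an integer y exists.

Reduce mod 2197: 267289x ≡ 18 (mod 2197). With g = gcd(267289, 2197) = 1 dividing 18, divide through: 267289x ≡ 18 (mod 2197).
Since gcd(267289, 2197) = 1, x ≡ 18·(267289)⁻¹ ≡ 808 (mod 2197). Smallest non-negative: 808.

808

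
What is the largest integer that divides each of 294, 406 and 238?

gcd(294, 406): 406 = 1·294 + 112; 294 = 2·112 + 70; 112 = 1·70 + 42; 70 = 1·42 + 28; 42 = 1·28 + 14; 28 = 2·14 + 0 → 14
gcd(14, 238): 238 = 17·14 + 0 → 14

14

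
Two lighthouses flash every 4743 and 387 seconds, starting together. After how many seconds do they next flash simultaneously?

gcd first: 4743 = 12·387 + 99; 387 = 3·99 + 90; 99 = 1·90 + 9; 90 = 10·9 + 0 → gcd = 9
lcm = 4743·387/gcd = 1835541/9 = 203949

203949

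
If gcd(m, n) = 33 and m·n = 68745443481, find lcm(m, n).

2083195257

Since gcd(m,n)·lcm(m,n) = mn, lcm = 68745443481/33 = 2083195257.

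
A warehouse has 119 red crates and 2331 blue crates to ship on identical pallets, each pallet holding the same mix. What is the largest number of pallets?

Euclid: 2331 = 19·119 + 70; 119 = 1·70 + 49; 70 = 1·49 + 21; 49 = 2·21 + 7; 21 = 3·7 + 0. Last nonzero remainder: 7.

7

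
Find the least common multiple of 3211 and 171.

gcd first: 3211 = 18·171 + 133; 171 = 1·133 + 38; 133 = 3·38 + 19; 38 = 2·19 + 0 → gcd = 19
lcm = 3211·171/gcd = 549081/19 = 28899

28899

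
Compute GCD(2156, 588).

196

Euclid: 2156 = 3·588 + 392; 588 = 1·392 + 196; 392 = 2·196 + 0. Last nonzero remainder: 196.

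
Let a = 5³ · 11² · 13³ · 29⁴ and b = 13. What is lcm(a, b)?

23502682399625

max exponent per prime: 5³ · 11² · 13³ · 29⁴ = 23502682399625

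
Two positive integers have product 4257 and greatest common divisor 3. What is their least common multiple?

Since gcd(u,v)·lcm(u,v) = uv, lcm = 4257/3 = 1419.

1419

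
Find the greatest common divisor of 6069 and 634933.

Euclid: 634933 = 104·6069 + 3757; 6069 = 1·3757 + 2312; 3757 = 1·2312 + 1445; 2312 = 1·1445 + 867; 1445 = 1·867 + 578; 867 = 1·578 + 289; 578 = 2·289 + 0. Last nonzero remainder: 289.

289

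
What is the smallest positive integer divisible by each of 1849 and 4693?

gcd first: 4693 = 2·1849 + 995; 1849 = 1·995 + 854; 995 = 1·854 + 141; 854 = 6·141 + 8; 141 = 17·8 + 5; 8 = 1·5 + 3; 5 = 1·3 + 2; 3 = 1·2 + 1; 2 = 2·1 + 0 → gcd = 1
lcm = 1849·4693/gcd = 8677357/1 = 8677357

8677357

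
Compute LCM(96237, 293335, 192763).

2246652765

96237 = 3² · 17² · 37; 293335 = 5 · 7 · 17² · 29; 192763 = 17² · 23 · 29
lcm takes max exponent of each prime: 3² · 5 · 7 · 17² · 23 · 29 · 37 = 2246652765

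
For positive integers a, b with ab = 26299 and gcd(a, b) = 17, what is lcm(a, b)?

Since gcd(a,b)·lcm(a,b) = ab, lcm = 26299/17 = 1547.

1547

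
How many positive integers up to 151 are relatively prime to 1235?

Prime factors of 1235: 5, 13, 19. Count integers ≤ 151 divisible by none of them.
By inclusion–exclusion: 151 − ⌊151/5⌋ − ⌊151/13⌋ − ⌊151/19⌋ + ⌊151/65⌋ + ⌊151/95⌋ + ⌊151/247⌋ − ⌊151/1235⌋ = 106.

106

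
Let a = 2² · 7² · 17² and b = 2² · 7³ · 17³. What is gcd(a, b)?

min exponent per shared prime: 2² · 7² · 17² = 56644

56644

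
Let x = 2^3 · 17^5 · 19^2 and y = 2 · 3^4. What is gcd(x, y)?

min exponent per shared prime: 2 = 2

2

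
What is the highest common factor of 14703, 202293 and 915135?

507

gcd(14703, 202293): 202293 = 13·14703 + 11154; 14703 = 1·11154 + 3549; 11154 = 3·3549 + 507; 3549 = 7·507 + 0 → 507
gcd(507, 915135): 915135 = 1805·507 + 0 → 507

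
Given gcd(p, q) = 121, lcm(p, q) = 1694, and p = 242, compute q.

847

p·q = gcd·lcm = 121·1694 = 204974, so q = 204974/242 = 847.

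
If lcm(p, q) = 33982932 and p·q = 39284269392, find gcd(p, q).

gcd·lcm = product, so gcd = 39284269392/33982932 = 1156.

1156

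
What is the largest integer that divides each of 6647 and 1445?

Euclid: 6647 = 4·1445 + 867; 1445 = 1·867 + 578; 867 = 1·578 + 289; 578 = 2·289 + 0. Last nonzero remainder: 289.

289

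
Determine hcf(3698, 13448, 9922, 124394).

3698 = 2 · 43²; 13448 = 2³ · 41²; 9922 = 2 · 11² · 41; 124394 = 2 · 37 · 41²
gcd takes min exponent of each prime: 2 = 2

2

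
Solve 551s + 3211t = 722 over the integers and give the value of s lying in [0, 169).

Euclid: 3211 = 5·551 + 456; 551 = 1·456 + 95; 456 = 4·95 + 76; 95 = 1·76 + 19; 76 = 4·19 + 0 → gcd = 19; 722 = 19·38.
Back-substitution yields 551·(35) + 3211·(-6) = 19, so one solution is s = 35·38 = 1330, t = -6·38 = -228.
Solutions in s differ by 3211/19 = 169; the one in [0, 169) is 1330 mod 169 = 147.

147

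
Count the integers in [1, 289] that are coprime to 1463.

1463 = 7·11·19. Inclusion–exclusion on these primes:
289 − ⌊289/7⌋ − ⌊289/11⌋ − ⌊289/19⌋ + ⌊289/77⌋ + ⌊289/133⌋ + ⌊289/209⌋ − ⌊289/1463⌋ = 213

213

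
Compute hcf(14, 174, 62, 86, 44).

gcd(14, 174): 174 = 12·14 + 6; 14 = 2·6 + 2; 6 = 3·2 + 0 → 2
gcd(2, 62): 62 = 31·2 + 0 → 2
gcd(2, 86): 86 = 43·2 + 0 → 2
gcd(2, 44): 44 = 22·2 + 0 → 2

2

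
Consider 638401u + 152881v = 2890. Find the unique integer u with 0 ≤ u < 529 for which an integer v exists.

gcd(638401, 152881) = 289 (Euclid: 638401 = 4·152881 + 26877; 152881 = 5·26877 + 18496; 26877 = 1·18496 + 8381; 18496 = 2·8381 + 1734; 8381 = 4·1734 + 1445; 1734 = 1·1445 + 289; 1445 = 5·289 + 0), and 289 | 2890.
Extended Euclid: 638401·(-91) + 152881·(380) = 289. Scale by 10: u₀ = -910.
General solution u = u₀ + 529t; reducing mod 529 gives u = 148 (and v = -618).

148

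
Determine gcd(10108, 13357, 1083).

361

gcd(10108, 13357): 13357 = 1·10108 + 3249; 10108 = 3·3249 + 361; 3249 = 9·361 + 0 → 361
gcd(361, 1083): 1083 = 3·361 + 0 → 361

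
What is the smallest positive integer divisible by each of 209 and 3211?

35321

gcd first: 3211 = 15·209 + 76; 209 = 2·76 + 57; 76 = 1·57 + 19; 57 = 3·19 + 0 → gcd = 19
lcm = 209·3211/gcd = 671099/19 = 35321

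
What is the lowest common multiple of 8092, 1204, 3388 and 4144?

6231196048

8092 = 2² · 7 · 17²; 1204 = 2² · 7 · 43; 3388 = 2² · 7 · 11²; 4144 = 2⁴ · 7 · 37
lcm takes max exponent of each prime: 2⁴ · 7 · 11² · 17² · 37 · 43 = 6231196048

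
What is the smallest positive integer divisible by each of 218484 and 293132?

2287308996

gcd first: 293132 = 1·218484 + 74648; 218484 = 2·74648 + 69188; 74648 = 1·69188 + 5460; 69188 = 12·5460 + 3668; 5460 = 1·3668 + 1792; 3668 = 2·1792 + 84; 1792 = 21·84 + 28; 84 = 3·28 + 0 → gcd = 28
lcm = 218484·293132/gcd = 64044651888/28 = 2287308996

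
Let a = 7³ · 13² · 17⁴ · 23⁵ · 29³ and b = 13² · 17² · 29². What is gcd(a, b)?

41075281

min exponent per shared prime: 13² · 17² · 29² = 41075281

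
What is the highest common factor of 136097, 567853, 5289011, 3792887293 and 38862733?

gcd(136097, 567853): 567853 = 4·136097 + 23465; 136097 = 5·23465 + 18772; 23465 = 1·18772 + 4693; 18772 = 4·4693 + 0 → 4693
gcd(4693, 5289011): 5289011 = 1127·4693 + 0 → 4693
gcd(4693, 3792887293): 3792887293 = 808201·4693 + 0 → 4693
gcd(4693, 38862733): 38862733 = 8281·4693 + 0 → 4693

4693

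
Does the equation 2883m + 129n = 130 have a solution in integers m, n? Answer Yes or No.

By Bézout, 2883m + 129n = 130 has integer solutions iff gcd(2883, 129) | 130.
Euclid: 2883 = 22·129 + 45; 129 = 2·45 + 39; 45 = 1·39 + 6; 39 = 6·6 + 3; 6 = 2·3 + 0. gcd = 3; 130 mod 3 = 1. No.

No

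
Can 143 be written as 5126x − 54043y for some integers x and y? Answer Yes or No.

Yes

By Bézout, 5126x − 54043y = 143 has integer solutions iff gcd(5126, 54043) | 143.
Euclid: 54043 = 10·5126 + 2783; 5126 = 1·2783 + 2343; 2783 = 1·2343 + 440; 2343 = 5·440 + 143; 440 = 3·143 + 11; 143 = 13·11 + 0. gcd = 11; 143 mod 11 = 0. Yes.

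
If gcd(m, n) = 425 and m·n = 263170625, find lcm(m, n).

619225

For any two positive integers, gcd × lcm equals their product. Hence lcm = 263170625 / 425 = 619225.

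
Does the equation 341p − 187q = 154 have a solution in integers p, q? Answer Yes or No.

Yes

gcd(341, 187): 341 = 1·187 + 154; 187 = 1·154 + 33; 154 = 4·33 + 22; 33 = 1·22 + 11; 22 = 2·11 + 0 → 11
11 divides 154, so a solution exists.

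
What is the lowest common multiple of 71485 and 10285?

71485 = 5 · 17 · 29²; 10285 = 5 · 11² · 17
max exponents: 5 · 11² · 17 · 29² = 8649685

8649685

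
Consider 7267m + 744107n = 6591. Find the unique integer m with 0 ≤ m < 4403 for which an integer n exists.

gcd(7267, 744107) = 169 (Euclid: 744107 = 102·7267 + 2873; 7267 = 2·2873 + 1521; 2873 = 1·1521 + 1352; 1521 = 1·1352 + 169; 1352 = 8·169 + 0), and 169 | 6591.
Extended Euclid: 7267·(512) + 744107·(-5) = 169. Scale by 39: m₀ = 19968.
General solution m = m₀ + 4403t; reducing mod 4403 gives m = 2356 (and n = -23).

2356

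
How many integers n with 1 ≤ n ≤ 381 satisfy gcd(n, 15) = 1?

203

15 = 3·5. Inclusion–exclusion on these primes:
381 − ⌊381/3⌋ − ⌊381/5⌋ + ⌊381/15⌋ = 203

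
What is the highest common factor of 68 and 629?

68 = 2² · 17
629 = 17 · 37
Common: 17 = 17

17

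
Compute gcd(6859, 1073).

1

6859 = 19³
1073 = 29 · 37
Common: 1 = 1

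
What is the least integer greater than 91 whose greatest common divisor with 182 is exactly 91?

273

182 = 91·2. Any a with gcd(a, 182) = 91 is a multiple of 91, say 91s, with s coprime to 2.
Need s > 91/91, so s ≥ 2. First s ≥ 2 with gcd(s, 2) = 1 is s = 3. Thus a = 91·3 = 273.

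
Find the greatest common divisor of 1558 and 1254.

38

Euclid: 1558 = 1·1254 + 304; 1254 = 4·304 + 38; 304 = 8·38 + 0. Last nonzero remainder: 38.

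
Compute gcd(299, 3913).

299 = 13 · 23
3913 = 7 · 13 · 43
Common: 13 = 13

13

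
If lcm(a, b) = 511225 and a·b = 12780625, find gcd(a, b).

25

gcd·lcm = product, so gcd = 12780625/511225 = 25.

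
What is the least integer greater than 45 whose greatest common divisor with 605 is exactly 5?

50

605 = 5·121. Any t with gcd(t, 605) = 5 is a multiple of 5, say 5s, with s coprime to 121.
Need s > 45/5, so s ≥ 10. First s ≥ 10 with gcd(s, 121) = 1 is s = 10. Thus t = 5·10 = 50.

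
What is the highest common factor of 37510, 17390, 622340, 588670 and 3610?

gcd(37510, 17390): 37510 = 2·17390 + 2730; 17390 = 6·2730 + 1010; 2730 = 2·1010 + 710; 1010 = 1·710 + 300; 710 = 2·300 + 110; 300 = 2·110 + 80; 110 = 1·80 + 30; 80 = 2·30 + 20; 30 = 1·20 + 10; 20 = 2·10 + 0 → 10
gcd(10, 622340): 622340 = 62234·10 + 0 → 10
gcd(10, 588670): 588670 = 58867·10 + 0 → 10
gcd(10, 3610): 3610 = 361·10 + 0 → 10

10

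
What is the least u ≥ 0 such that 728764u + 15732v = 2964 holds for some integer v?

gcd(728764, 15732) = 76 (Euclid: 728764 = 46·15732 + 5092; 15732 = 3·5092 + 456; 5092 = 11·456 + 76; 456 = 6·76 + 0), and 76 | 2964.
Extended Euclid: 728764·(34) + 15732·(-1575) = 76. Scale by 39: u₀ = 1326.
General solution u = u₀ + 207t; reducing mod 207 gives u = 84 (and v = -3891).

84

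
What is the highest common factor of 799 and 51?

17

799 = 17 · 47
51 = 3 · 17
Common: 17 = 17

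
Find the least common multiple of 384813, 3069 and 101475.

12227433075

lcm(384813, 3069) = 384813·3069/gcd = 1180991097/99 = 11929203
lcm(11929203, 101475) = 11929203·101475/gcd = 1210515874425/99 = 12227433075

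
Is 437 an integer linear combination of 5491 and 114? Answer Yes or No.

gcd(5491, 114): 5491 = 48·114 + 19; 114 = 6·19 + 0 → 19
19 divides 437, so a solution exists.

Yes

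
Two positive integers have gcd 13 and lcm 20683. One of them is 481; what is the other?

559

a·b = gcd·lcm = 13·20683 = 268879, so b = 268879/481 = 559.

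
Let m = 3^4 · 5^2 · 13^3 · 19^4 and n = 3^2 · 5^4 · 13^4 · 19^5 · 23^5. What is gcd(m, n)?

64420928325

min exponent per shared prime: 3^2 · 5^2 · 13^3 · 19^4 = 64420928325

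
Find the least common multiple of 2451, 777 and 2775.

2451 = 3 · 19 · 43; 777 = 3 · 7 · 37; 2775 = 3 · 5² · 37
lcm takes max exponent of each prime: 3 · 5² · 7 · 19 · 37 · 43 = 15870225

15870225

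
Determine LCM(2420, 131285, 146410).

lcm(2420, 131285) = 2420·131285/gcd = 317709700/605 = 525140
lcm(525140, 146410) = 525140·146410/gcd = 76885747400/1210 = 63541940

63541940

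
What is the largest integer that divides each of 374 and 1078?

374 = 2 · 11 · 17
1078 = 2 · 7² · 11
Common: 2 · 11 = 22

22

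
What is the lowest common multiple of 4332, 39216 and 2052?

6705936

4332 = 2² · 3 · 19²; 39216 = 2⁴ · 3 · 19 · 43; 2052 = 2² · 3³ · 19
lcm takes max exponent of each prime: 2⁴ · 3³ · 19² · 43 = 6705936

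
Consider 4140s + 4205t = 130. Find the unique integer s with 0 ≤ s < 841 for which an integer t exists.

839

Euclid: 4205 = 1·4140 + 65; 4140 = 63·65 + 45; 65 = 1·45 + 20; 45 = 2·20 + 5; 20 = 4·5 + 0 → gcd = 5; 130 = 5·26.
Back-substitution yields 4140·(194) + 4205·(-191) = 5, so one solution is s = 194·26 = 5044, t = -191·26 = -4966.
Solutions in s differ by 4205/5 = 841; the one in [0, 841) is 5044 mod 841 = 839.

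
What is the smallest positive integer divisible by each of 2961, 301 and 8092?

147185388

lcm(2961, 301) = 2961·301/gcd = 891261/7 = 127323
lcm(127323, 8092) = 127323·8092/gcd = 1030297716/7 = 147185388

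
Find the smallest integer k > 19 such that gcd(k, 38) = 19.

gcd(k, 38) = 19 forces 19 | k; write k = 19s. Then gcd(19s, 19·2) = 19·gcd(s, 2), so need gcd(s, 2) = 1.
19s > 19 gives s ≥ 2. The least s ≥ 2 coprime to 2 is 3, so k = 19·3 = 57.

57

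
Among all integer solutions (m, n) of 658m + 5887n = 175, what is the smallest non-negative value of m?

gcd(658, 5887) = 7 (Euclid: 5887 = 8·658 + 623; 658 = 1·623 + 35; 623 = 17·35 + 28; 35 = 1·28 + 7; 28 = 4·7 + 0), and 7 | 175.
Extended Euclid: 658·(170) + 5887·(-19) = 7. Scale by 25: m₀ = 4250.
General solution m = m₀ + 841t; reducing mod 841 gives m = 45 (and n = -5).

45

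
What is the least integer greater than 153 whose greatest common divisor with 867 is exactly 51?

204

867 = 51·17. Any m with gcd(m, 867) = 51 is a multiple of 51, say 51s, with s coprime to 17.
Need s > 153/51, so s ≥ 4. First s ≥ 4 with gcd(s, 17) = 1 is s = 4. Thus m = 51·4 = 204.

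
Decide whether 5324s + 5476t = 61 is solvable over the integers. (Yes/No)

By Bézout, 5324s + 5476t = 61 has integer solutions iff gcd(5324, 5476) | 61.
Euclid: 5476 = 1·5324 + 152; 5324 = 35·152 + 4; 152 = 38·4 + 0. gcd = 4; 61 mod 4 = 1. No.

No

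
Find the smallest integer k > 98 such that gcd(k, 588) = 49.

gcd(k, 588) = 49 forces 49 | k; write k = 49s. Then gcd(49s, 49·12) = 49·gcd(s, 12), so need gcd(s, 12) = 1.
49s > 98 gives s ≥ 3. The least s ≥ 3 coprime to 12 is 5, so k = 49·5 = 245.

245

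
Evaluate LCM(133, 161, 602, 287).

133 = 7 · 19; 161 = 7 · 23; 602 = 2 · 7 · 43; 287 = 7 · 41
lcm takes max exponent of each prime: 2 · 7 · 19 · 23 · 41 · 43 = 10786034

10786034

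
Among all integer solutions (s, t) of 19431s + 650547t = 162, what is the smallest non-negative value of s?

19954

Euclid: 650547 = 33·19431 + 9324; 19431 = 2·9324 + 783; 9324 = 11·783 + 711; 783 = 1·711 + 72; 711 = 9·72 + 63; 72 = 1·63 + 9; 63 = 7·9 + 0 → gcd = 9; 162 = 9·18.
Back-substitution yields 19431·(9140) + 650547·(-273) = 9, so one solution is s = 9140·18 = 164520, t = -273·18 = -4914.
Solutions in s differ by 650547/9 = 72283; the one in [0, 72283) is 164520 mod 72283 = 19954.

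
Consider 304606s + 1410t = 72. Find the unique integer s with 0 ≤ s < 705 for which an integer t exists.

gcd(304606, 1410) = 2 (Euclid: 304606 = 216·1410 + 46; 1410 = 30·46 + 30; 46 = 1·30 + 16; 30 = 1·16 + 14; 16 = 1·14 + 2; 14 = 7·2 + 0), and 2 | 72.
Extended Euclid: 304606·(92) + 1410·(-19875) = 2. Scale by 36: s₀ = 3312.
General solution s = s₀ + 705k; reducing mod 705 gives s = 492 (and t = -106288).

492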